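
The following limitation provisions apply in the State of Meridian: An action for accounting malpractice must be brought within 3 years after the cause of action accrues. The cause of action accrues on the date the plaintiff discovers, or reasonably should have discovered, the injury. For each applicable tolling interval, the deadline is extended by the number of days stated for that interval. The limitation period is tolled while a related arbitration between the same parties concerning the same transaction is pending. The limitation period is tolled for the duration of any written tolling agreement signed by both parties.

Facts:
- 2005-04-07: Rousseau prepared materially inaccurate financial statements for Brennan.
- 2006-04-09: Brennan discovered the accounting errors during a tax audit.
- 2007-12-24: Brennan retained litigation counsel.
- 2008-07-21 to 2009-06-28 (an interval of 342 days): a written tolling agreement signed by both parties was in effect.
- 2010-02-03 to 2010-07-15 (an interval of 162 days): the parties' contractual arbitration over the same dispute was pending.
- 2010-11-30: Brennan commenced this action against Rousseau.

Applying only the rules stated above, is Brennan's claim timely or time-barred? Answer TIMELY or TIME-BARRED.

TIME-BARRED

The claim did not accrue until Brennan discovered the injury on 2006-04-09; the 2005-04-07 act date does not start the clock under the stated rule.
Adding the 3 years base period to 2006-04-09 gives a deadline of 2009-04-09, before any tolling.
The period was tolled for 342 days by the written tolling agreement (2008-07-21 to 2009-06-28), pushing the deadline to 2010-03-17.
The pending related arbitration from 2010-02-03 to 2010-07-15 tolled the period for 162 days, extending the deadline to 2010-08-26.
Nothing else in the chronology tolls or restarts the period.
Brennan filed on 2010-11-30, after the 2010-08-26 deadline, so the action is time-barred.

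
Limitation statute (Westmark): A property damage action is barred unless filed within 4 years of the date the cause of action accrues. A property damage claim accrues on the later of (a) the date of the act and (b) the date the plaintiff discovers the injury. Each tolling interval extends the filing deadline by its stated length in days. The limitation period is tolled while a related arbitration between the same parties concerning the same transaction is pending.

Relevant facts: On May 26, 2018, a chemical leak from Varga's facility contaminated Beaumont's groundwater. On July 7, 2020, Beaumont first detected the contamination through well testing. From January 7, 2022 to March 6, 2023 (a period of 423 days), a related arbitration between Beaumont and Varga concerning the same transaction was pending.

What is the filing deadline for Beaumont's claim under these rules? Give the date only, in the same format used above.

September 3, 2025

Because discovery on July 7, 2020 post-dates the May 26, 2018 act, accrual under the later-of rule falls on July 7, 2020.
4 years from July 7, 2020 is July 7, 2024.
The pending related arbitration from January 7, 2022 to March 6, 2023 tolled the period for 423 days, extending the deadline to September 3, 2025.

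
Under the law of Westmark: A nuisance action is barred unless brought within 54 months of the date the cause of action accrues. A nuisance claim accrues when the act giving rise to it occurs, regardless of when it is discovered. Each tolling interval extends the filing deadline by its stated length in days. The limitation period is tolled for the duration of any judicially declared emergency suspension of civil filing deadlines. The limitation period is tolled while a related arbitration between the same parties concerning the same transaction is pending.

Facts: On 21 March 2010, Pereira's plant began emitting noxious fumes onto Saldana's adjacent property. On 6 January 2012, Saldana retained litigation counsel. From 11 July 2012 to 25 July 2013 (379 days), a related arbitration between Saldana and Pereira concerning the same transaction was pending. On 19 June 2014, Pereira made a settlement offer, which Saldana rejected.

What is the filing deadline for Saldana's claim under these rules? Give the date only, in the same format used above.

5 October 2015

The limitation period began to run on 21 March 2010.
Adding the 54 months base period to 21 March 2010 gives a deadline of 21 September 2014, before any tolling.
The period was tolled for 379 days by the pending related arbitration (11 July 2012 to 25 July 2013), pushing the deadline to 5 October 2015.
Nothing else in the chronology tolls or restarts the period.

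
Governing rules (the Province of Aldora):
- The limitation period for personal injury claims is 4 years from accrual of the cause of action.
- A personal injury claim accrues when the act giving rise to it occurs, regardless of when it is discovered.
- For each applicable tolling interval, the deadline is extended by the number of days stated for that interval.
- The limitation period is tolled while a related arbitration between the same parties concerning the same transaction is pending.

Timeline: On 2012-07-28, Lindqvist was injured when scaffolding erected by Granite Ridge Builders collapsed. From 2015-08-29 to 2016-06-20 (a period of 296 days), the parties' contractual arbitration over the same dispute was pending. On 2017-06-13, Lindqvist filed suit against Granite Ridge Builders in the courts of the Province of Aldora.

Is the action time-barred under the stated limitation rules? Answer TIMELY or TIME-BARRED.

The cause of action accrued on 2012-07-28, the date of the act.
The untolled deadline — 4 years after 2012-07-28 — is 2016-07-28.
The pending related arbitration from 2015-08-29 to 2016-06-20 tolled the period for 296 days, extending the deadline to 2017-05-20.
Filing on 2017-06-13 missed the 2017-05-20 deadline — the action is time-barred.

TIME-BARRED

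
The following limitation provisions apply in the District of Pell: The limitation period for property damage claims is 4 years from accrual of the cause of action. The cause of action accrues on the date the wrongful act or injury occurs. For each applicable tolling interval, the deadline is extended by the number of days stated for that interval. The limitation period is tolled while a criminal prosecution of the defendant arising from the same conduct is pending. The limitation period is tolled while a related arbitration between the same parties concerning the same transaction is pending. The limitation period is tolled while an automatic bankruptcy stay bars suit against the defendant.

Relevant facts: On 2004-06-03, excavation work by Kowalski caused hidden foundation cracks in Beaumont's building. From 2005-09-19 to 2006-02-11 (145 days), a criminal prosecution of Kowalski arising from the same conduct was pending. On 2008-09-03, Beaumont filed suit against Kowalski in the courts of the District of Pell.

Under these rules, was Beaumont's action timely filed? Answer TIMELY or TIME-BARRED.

The claim accrued on 2004-06-03, when the wrongful act occurred.
Adding the 4 years base period to 2004-06-03 gives a deadline of 2008-06-03, before any tolling.
The pending criminal prosecution from 2005-09-19 to 2006-02-11 tolled the period for 145 days, extending the deadline to 2008-10-26.
Filing on 2008-09-03 beat the 2008-10-26 deadline — the action is timely.

TIMELY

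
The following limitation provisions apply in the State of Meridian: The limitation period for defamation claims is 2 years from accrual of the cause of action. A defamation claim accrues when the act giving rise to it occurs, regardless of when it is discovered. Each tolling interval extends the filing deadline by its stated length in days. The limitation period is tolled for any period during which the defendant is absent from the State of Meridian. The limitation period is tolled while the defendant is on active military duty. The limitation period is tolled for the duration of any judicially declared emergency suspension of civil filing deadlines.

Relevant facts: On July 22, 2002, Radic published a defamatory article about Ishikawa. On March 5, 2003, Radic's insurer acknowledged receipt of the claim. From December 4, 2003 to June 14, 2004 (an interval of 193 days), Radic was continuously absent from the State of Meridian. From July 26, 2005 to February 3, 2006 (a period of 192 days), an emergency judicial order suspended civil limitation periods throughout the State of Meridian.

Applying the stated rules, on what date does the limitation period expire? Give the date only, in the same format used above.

The claim accrued on July 22, 2002, when the wrongful act occurred.
Adding the 2 years base period to July 22, 2002 gives a deadline of July 22, 2004, before any tolling.
Because the defendant's absence from the jurisdiction ran from December 4, 2003 to June 14, 2004, the deadline is extended by 193 days to January 31, 2005.
By the time the emergency suspension of filing deadlines began on July 26, 2005, the limitation period had already expired on January 31, 2005; that interval cannot revive it.
Nothing else in the chronology tolls or restarts the period.

January 31, 2005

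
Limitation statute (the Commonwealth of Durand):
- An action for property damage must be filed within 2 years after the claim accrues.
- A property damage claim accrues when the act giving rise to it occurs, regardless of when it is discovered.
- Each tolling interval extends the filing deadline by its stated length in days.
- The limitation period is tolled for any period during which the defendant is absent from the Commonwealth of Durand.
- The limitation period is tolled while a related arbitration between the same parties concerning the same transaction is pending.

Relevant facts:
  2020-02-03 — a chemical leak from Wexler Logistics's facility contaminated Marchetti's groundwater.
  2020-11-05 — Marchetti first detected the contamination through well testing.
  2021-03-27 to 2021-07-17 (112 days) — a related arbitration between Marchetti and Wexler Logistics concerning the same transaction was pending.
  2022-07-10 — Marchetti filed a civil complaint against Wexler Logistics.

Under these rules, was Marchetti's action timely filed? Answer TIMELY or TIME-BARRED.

TIME-BARRED

The claim accrued on 2020-02-03, when the wrongful act occurred; under the stated occurrence rule the 2020-11-05 discovery does not delay accrual.
2 years from 2020-02-03 is 2022-02-03.
Because the pending related arbitration ran from 2021-03-27 to 2021-07-17, the deadline is extended by 112 days to 2022-05-26.
Filing on 2022-07-10 missed the 2022-05-26 deadline — the action is time-barred.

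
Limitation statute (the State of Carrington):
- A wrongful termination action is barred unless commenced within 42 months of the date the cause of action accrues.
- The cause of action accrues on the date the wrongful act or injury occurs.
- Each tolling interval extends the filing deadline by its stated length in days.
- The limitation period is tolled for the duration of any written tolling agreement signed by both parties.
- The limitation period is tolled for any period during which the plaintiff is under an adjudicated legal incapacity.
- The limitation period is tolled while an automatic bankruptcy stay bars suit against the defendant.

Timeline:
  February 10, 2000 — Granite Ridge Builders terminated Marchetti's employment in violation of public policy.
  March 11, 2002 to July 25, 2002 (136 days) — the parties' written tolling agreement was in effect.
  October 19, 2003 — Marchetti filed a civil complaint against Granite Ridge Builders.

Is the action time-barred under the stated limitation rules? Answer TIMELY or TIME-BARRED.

The cause of action accrued on February 10, 2000, the date of the act.
42 months from February 10, 2000 is August 10, 2003.
The written tolling agreement from March 11, 2002 to July 25, 2002 tolled the period for 136 days, extending the deadline to December 24, 2003.
The October 19, 2003 filing precedes the December 24, 2003 deadline; the claim is timely.

TIMELY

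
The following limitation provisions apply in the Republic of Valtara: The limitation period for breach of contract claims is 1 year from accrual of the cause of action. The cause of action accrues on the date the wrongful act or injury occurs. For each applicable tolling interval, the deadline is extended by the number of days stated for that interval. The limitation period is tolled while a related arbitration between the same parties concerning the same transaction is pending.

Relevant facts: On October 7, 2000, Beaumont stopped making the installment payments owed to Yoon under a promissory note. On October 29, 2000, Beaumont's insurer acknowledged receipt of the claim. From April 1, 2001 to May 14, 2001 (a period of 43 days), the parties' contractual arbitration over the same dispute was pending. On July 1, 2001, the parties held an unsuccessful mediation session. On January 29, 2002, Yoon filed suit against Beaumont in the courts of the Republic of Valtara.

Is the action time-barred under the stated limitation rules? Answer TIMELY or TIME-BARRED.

The claim accrued on October 7, 2000, when the wrongful act occurred.
The untolled deadline — 1 year after October 7, 2000 — is October 7, 2001.
The pending related arbitration from April 1, 2001 to May 14, 2001 tolled the period for 43 days, extending the deadline to November 19, 2001.
Nothing else in the chronology tolls or restarts the period.
The January 29, 2002 filing falls after the November 19, 2001 deadline; the claim is time-barred.

TIME-BARRED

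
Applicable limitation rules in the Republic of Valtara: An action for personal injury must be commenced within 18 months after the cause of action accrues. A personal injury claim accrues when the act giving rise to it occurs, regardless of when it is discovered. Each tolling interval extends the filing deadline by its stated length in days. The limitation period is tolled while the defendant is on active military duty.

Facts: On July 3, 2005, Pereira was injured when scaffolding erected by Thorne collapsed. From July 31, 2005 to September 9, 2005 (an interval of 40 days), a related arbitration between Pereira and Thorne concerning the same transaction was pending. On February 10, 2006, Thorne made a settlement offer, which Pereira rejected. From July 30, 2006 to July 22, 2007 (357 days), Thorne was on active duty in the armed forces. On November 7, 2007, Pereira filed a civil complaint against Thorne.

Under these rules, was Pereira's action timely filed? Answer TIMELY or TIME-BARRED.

TIMELY

The limitation period began to run on July 3, 2005.
18 months from July 3, 2005 is January 3, 2007.
The period was tolled for 357 days by the defendant's active military service (July 30, 2006 to July 22, 2007), pushing the deadline to December 26, 2007.
No stated provision tolls the period for a pending arbitration, so the interval from July 31, 2005 to September 9, 2005 has no effect on the deadline.
The other events in the timeline have no effect on the limitation period under the stated rules.
Pereira filed on November 7, 2007, before the December 26, 2007 deadline, so the action is timely.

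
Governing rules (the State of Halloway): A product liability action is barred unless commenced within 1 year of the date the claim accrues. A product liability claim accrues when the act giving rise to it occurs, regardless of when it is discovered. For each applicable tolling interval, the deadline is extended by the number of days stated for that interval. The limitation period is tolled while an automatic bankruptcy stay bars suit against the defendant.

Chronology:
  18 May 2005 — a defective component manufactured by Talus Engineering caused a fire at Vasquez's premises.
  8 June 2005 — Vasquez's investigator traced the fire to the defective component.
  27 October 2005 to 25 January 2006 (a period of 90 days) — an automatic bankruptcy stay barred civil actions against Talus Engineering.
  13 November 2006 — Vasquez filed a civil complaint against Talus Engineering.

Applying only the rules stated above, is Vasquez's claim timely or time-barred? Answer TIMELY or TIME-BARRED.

Because the rule ties accrual to occurrence, the claim accrued on 18 May 2005, not on the 8 June 2005 discovery date.
Adding the 1 year base period to 18 May 2005 gives a deadline of 18 May 2006, before any tolling.
Because the automatic bankruptcy stay ran from 27 October 2005 to 25 January 2006, the deadline is extended by 90 days to 16 August 2006.
Vasquez filed on 13 November 2006, after the 16 August 2006 deadline, so the action is time-barred.

TIME-BARRED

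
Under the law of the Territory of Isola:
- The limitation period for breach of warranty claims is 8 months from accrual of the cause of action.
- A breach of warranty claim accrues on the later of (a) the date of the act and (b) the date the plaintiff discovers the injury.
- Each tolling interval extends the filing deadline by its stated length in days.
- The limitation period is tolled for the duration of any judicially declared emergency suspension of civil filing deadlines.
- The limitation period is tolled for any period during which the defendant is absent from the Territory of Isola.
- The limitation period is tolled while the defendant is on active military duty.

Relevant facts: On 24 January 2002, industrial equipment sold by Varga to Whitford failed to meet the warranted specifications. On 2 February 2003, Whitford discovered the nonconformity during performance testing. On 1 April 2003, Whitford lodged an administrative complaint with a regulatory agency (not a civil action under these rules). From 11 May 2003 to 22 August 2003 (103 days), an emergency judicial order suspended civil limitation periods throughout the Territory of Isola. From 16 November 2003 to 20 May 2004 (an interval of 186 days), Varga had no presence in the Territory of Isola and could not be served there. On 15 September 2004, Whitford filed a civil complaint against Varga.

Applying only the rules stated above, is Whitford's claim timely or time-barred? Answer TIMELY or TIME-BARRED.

TIME-BARRED

Because discovery on 2 February 2003 post-dates the 24 January 2002 act, accrual under the later-of rule falls on 2 February 2003.
The untolled deadline — 8 months after 2 February 2003 — is 2 October 2003.
Because the emergency suspension of filing deadlines ran from 11 May 2003 to 22 August 2003, the deadline is extended by 103 days to 13 January 2004.
Because the defendant's absence from the jurisdiction ran from 16 November 2003 to 20 May 2004, the deadline is extended by 186 days to 17 July 2004.
Nothing else in the chronology tolls or restarts the period.
Filing on 15 September 2004 missed the 17 July 2004 deadline — the action is time-barred.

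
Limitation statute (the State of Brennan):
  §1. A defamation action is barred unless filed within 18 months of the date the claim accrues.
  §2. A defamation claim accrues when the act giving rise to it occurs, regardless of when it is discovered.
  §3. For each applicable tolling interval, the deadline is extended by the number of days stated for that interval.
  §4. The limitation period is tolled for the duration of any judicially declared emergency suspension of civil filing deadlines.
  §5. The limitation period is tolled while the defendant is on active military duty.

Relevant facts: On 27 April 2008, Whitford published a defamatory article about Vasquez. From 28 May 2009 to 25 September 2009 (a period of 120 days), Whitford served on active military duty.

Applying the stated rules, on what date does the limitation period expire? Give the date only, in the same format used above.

24 February 2010

The claim accrued on 27 April 2008, the date of the act.
18 months from 27 April 2008 is 27 October 2009.
The period was tolled for 120 days by the defendant's active military service (28 May 2009 to 25 September 2009), pushing the deadline to 24 February 2010.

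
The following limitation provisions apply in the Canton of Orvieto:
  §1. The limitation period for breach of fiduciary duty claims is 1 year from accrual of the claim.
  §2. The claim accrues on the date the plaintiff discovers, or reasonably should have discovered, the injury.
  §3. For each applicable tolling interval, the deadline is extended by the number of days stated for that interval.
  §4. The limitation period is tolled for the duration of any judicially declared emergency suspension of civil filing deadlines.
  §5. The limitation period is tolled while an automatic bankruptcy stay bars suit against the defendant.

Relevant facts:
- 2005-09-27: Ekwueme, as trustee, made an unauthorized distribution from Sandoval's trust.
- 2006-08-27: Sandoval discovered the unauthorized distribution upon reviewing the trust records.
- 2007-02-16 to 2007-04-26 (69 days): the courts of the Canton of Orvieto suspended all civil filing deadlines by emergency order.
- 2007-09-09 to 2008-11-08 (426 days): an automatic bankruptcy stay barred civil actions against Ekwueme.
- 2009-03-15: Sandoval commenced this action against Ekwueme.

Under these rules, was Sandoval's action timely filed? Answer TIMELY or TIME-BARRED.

The claim did not accrue until Sandoval discovered the injury on 2006-08-27; the 2005-09-27 act date does not start the clock under the stated rule.
Adding the 1 year base period to 2006-08-27 gives a deadline of 2007-08-27, before any tolling.
The emergency suspension of filing deadlines from 2007-02-16 to 2007-04-26 tolled the period for 69 days, extending the deadline to 2007-11-04.
The automatic bankruptcy stay from 2007-09-09 to 2008-11-08 tolled the period for 426 days, extending the deadline to 2009-01-03.
Sandoval filed on 2009-03-15, after the 2009-01-03 deadline, so the action is time-barred.

TIME-BARRED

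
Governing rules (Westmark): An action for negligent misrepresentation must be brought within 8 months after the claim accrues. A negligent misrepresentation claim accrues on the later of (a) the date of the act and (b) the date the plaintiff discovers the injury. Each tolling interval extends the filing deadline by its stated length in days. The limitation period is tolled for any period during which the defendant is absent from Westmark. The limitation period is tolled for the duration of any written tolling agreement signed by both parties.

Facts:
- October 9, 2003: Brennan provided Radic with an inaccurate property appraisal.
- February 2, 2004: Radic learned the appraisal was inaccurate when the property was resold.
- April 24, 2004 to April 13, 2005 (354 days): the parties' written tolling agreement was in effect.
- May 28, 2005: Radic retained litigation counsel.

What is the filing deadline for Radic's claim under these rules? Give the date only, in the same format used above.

The claim accrued on February 2, 2004 — the later of the October 9, 2003 act and the February 2, 2004 discovery.
The untolled deadline — 8 months after February 2, 2004 — is October 2, 2004.
The period was tolled for 354 days by the written tolling agreement (April 24, 2004 to April 13, 2005), pushing the deadline to September 21, 2005.
The other events in the timeline have no effect on the limitation period under the stated rules.

September 21, 2005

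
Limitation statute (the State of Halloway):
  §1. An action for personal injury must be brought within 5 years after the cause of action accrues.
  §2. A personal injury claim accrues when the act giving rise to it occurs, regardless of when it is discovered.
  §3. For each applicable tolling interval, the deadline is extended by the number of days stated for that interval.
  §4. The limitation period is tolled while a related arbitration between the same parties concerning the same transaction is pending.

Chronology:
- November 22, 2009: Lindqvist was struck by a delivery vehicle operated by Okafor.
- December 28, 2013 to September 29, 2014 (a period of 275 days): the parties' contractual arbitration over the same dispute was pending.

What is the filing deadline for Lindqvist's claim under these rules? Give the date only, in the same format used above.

August 24, 2015

The claim accrued on November 22, 2009, when the wrongful act occurred.
The untolled deadline — 5 years after November 22, 2009 — is November 22, 2014.
Because the pending related arbitration ran from December 28, 2013 to September 29, 2014, the deadline is extended by 275 days to August 24, 2015.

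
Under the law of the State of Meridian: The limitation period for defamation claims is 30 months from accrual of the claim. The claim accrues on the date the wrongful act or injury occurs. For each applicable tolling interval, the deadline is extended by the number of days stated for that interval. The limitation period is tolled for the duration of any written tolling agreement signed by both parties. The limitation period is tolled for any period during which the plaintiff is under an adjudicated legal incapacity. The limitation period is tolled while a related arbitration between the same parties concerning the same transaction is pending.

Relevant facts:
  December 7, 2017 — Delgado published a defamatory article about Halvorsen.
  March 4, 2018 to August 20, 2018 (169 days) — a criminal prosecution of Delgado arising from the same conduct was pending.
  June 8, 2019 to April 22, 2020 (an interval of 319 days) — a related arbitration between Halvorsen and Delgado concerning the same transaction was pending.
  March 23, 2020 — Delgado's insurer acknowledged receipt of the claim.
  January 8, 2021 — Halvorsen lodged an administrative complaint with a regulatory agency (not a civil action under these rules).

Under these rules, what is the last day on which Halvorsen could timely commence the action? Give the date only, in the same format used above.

April 22, 2021

The claim accrued on December 7, 2017, the date of the act.
The untolled deadline — 30 months after December 7, 2017 — is June 7, 2020.
The pending related arbitration from June 8, 2019 to April 22, 2020 tolled the period for 319 days, extending the deadline to April 22, 2021.
The pending criminal prosecution from March 4, 2018 to August 20, 2018 does not toll the period, because no stated rule makes a criminal prosecution a tolling event.
The other events in the timeline have no effect on the limitation period under the stated rules.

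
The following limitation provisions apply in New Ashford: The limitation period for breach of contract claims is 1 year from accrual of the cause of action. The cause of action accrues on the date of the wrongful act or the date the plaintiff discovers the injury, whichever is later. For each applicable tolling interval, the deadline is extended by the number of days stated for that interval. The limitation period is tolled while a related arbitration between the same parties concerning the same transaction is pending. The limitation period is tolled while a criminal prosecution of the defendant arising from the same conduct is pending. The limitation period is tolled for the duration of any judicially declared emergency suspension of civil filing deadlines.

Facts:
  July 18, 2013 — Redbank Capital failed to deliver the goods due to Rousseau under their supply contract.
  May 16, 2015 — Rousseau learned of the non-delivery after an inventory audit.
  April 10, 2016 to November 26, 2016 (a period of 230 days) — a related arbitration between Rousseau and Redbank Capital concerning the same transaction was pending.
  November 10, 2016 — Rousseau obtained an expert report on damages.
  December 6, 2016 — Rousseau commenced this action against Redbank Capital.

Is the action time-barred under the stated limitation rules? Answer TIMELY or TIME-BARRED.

Taking the later of the act (July 18, 2013) and discovery (May 16, 2015), the claim accrued on May 16, 2015.
The untolled deadline — 1 year after May 16, 2015 — is May 16, 2016.
The pending related arbitration from April 10, 2016 to November 26, 2016 tolled the period for 230 days, extending the deadline to January 1, 2017.
Nothing else in the chronology tolls or restarts the period.
The December 6, 2016 filing precedes the January 1, 2017 deadline; the claim is timely.

TIMELY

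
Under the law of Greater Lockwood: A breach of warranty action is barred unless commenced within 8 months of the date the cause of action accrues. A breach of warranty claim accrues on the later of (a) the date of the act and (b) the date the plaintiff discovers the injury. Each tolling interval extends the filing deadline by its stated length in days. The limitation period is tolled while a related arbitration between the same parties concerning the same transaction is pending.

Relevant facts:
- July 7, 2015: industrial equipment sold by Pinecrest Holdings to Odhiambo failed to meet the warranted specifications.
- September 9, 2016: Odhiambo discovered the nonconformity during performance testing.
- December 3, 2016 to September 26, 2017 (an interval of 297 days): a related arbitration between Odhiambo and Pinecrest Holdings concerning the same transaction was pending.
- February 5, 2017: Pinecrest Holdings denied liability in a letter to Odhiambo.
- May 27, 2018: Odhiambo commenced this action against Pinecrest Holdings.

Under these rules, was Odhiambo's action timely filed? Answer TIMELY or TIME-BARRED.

TIME-BARRED

Taking the later of the act (July 7, 2015) and discovery (September 9, 2016), the claim accrued on September 9, 2016.
8 months from September 9, 2016 is May 9, 2017.
The pending related arbitration from December 3, 2016 to September 26, 2017 tolled the period for 297 days, extending the deadline to March 2, 2018.
None of the other events listed affects the running of the period under the stated rules.
The May 27, 2018 filing falls after the March 2, 2018 deadline; the claim is time-barred.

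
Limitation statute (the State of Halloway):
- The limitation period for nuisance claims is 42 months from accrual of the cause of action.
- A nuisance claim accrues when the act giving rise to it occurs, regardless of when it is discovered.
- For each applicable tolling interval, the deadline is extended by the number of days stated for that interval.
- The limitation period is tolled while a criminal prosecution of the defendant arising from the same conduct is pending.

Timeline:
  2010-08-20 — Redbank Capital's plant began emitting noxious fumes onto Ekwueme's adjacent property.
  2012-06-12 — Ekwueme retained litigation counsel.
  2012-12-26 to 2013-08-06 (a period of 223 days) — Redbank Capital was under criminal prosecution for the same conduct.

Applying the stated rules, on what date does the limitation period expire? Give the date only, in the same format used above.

2014-10-01

The claim accrued on 2010-08-20, when the wrongful act occurred.
Adding the 42 months base period to 2010-08-20 gives a deadline of 2014-02-20, before any tolling.
The pending criminal prosecution from 2012-12-26 to 2013-08-06 tolled the period for 223 days, extending the deadline to 2014-10-01.
The other events in the timeline have no effect on the limitation period under the stated rules.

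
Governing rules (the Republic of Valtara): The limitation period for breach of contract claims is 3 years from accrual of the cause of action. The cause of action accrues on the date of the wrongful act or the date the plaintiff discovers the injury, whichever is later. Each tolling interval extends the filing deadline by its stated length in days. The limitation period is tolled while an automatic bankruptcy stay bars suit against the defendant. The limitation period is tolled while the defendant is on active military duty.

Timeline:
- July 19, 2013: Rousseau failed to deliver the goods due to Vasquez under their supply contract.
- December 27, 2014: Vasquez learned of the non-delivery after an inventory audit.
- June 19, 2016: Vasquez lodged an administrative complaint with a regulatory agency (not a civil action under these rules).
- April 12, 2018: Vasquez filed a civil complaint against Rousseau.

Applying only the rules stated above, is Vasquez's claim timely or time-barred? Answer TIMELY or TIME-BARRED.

The claim accrued on December 27, 2014 — the later of the July 19, 2013 act and the December 27, 2014 discovery.
The untolled deadline — 3 years after December 27, 2014 — is December 27, 2017.
Nothing else in the chronology tolls or restarts the period.
Vasquez filed on April 12, 2018, after the December 27, 2017 deadline, so the action is time-barred.

TIME-BARRED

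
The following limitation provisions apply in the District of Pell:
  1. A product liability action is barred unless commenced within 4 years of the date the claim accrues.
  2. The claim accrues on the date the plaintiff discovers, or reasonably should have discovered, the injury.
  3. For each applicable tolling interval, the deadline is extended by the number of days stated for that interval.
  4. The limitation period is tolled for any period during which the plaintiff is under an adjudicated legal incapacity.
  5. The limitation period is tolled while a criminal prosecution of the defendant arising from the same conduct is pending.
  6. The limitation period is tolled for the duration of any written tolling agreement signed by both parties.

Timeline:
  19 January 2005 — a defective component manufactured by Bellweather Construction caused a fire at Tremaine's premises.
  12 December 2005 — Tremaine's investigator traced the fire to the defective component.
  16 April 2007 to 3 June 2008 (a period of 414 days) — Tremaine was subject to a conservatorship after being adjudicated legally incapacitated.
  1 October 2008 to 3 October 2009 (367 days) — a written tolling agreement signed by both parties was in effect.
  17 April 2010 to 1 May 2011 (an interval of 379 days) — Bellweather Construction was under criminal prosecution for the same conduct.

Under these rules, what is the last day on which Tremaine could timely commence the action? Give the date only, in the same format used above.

14 February 2013

Accrual is tied to discovery, so the period began on 12 December 2005 rather than on 19 January 2005 when the act occurred.
The untolled deadline — 4 years after 12 December 2005 — is 12 December 2009.
Because the plaintiff's legal incapacity ran from 16 April 2007 to 3 June 2008, the deadline is extended by 414 days to 30 January 2011.
Because the written tolling agreement ran from 1 October 2008 to 3 October 2009, the deadline is extended by 367 days to 1 February 2012.
The period was tolled for 379 days by the pending criminal prosecution (17 April 2010 to 1 May 2011), pushing the deadline to 14 February 2013.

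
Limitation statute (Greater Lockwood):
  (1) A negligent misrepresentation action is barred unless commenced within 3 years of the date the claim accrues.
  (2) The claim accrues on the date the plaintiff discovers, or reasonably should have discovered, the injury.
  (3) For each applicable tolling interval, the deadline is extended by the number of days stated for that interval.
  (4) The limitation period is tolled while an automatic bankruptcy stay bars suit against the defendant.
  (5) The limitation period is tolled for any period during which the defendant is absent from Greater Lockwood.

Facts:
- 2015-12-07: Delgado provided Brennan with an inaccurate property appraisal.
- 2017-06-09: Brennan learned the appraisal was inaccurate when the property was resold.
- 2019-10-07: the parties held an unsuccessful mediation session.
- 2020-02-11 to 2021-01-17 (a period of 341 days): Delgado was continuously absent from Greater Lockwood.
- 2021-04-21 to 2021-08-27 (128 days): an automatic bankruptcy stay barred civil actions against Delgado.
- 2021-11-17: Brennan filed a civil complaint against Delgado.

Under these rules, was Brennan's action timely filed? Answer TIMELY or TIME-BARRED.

Under the discovery rule, the claim accrued on 2017-06-09, when Brennan discovered the injury — not on the 2015-12-07 date of the underlying act.
3 years from 2017-06-09 is 2020-06-09.
The period was tolled for 341 days by the defendant's absence from the jurisdiction (2020-02-11 to 2021-01-17), pushing the deadline to 2021-05-16.
The automatic bankruptcy stay from 2021-04-21 to 2021-08-27 tolled the period for 128 days, extending the deadline to 2021-09-21.
The other events in the timeline have no effect on the limitation period under the stated rules.
Brennan filed on 2021-11-17, after the 2021-09-21 deadline, so the action is time-barred.

TIME-BARRED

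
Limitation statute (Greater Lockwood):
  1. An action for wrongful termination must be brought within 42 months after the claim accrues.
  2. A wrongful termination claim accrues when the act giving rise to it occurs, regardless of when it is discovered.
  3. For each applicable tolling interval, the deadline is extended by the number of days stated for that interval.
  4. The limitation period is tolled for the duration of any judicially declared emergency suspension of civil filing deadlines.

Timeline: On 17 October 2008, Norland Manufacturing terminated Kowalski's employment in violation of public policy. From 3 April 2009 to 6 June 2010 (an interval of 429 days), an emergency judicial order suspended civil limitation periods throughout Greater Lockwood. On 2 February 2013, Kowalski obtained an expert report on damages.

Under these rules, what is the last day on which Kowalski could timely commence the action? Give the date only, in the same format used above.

20 June 2013

The limitation period began to run on 17 October 2008.
42 months from 17 October 2008 is 17 April 2012.
The period was tolled for 429 days by the emergency suspension of filing deadlines (3 April 2009 to 6 June 2010), pushing the deadline to 20 June 2013.
None of the other events listed affects the running of the period under the stated rules.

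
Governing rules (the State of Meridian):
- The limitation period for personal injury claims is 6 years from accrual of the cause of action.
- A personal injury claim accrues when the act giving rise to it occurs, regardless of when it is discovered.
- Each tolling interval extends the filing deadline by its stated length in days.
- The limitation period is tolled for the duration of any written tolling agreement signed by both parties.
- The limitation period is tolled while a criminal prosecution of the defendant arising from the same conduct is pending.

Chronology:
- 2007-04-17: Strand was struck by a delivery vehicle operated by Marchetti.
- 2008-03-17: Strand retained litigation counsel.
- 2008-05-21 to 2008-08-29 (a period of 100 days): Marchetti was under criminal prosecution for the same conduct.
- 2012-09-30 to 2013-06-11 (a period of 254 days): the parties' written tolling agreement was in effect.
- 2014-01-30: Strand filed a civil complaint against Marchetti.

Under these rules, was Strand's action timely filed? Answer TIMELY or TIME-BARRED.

The claim accrued on 2007-04-17, when the wrongful act occurred.
6 years from 2007-04-17 is 2013-04-17.
The pending criminal prosecution from 2008-05-21 to 2008-08-29 tolled the period for 100 days, extending the deadline to 2013-07-26.
The period was tolled for 254 days by the written tolling agreement (2012-09-30 to 2013-06-11), pushing the deadline to 2014-04-06.
Nothing else in the chronology tolls or restarts the period.
Strand filed on 2014-01-30, before the 2014-04-06 deadline, so the action is timely.

TIMELY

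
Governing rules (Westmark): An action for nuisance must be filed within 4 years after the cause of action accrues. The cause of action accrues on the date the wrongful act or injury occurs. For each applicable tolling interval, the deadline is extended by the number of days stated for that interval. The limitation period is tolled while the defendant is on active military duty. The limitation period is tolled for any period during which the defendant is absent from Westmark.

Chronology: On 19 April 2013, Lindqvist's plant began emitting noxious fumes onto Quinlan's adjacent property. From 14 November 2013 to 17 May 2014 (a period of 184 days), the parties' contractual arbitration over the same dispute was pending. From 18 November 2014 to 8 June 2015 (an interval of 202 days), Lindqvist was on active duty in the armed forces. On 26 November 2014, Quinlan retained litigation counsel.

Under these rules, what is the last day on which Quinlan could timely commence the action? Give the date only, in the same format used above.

7 November 2017

The claim accrued on 19 April 2013, when the wrongful act occurred.
Adding the 4 years base period to 19 April 2013 gives a deadline of 19 April 2017, before any tolling.
The defendant's active military service from 18 November 2014 to 8 June 2015 tolled the period for 202 days, extending the deadline to 7 November 2017.
Although a pending arbitration ran from 14 November 2013 to 17 May 2014, the stated rules do not make that a tolling event, so it is disregarded.
Nothing else in the chronology tolls or restarts the period.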